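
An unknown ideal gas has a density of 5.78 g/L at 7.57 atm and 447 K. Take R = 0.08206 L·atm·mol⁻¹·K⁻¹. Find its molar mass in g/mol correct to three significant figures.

M ≈ 28.0 g/mol

ρ = PM/(RT) ⇒ M = ρRT/P = (5.78 × 0.08206 × 447.0) / 7.57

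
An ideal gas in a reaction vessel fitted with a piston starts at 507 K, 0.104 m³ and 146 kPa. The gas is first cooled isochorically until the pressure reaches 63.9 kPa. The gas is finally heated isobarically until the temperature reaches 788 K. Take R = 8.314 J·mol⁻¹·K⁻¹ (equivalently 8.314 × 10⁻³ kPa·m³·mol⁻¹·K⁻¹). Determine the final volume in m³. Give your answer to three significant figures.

Isochoric, so P/T is constant: V₂ = V₁; T₂ = T₁·(P₂/P₁) = 221.9 K.
P constant ⇒ V ∝ T: P₃ = P₂; V₃ = V₂·(T₃/T₂) = 0.3693 m³.

V₃ ≈ 0.369 m³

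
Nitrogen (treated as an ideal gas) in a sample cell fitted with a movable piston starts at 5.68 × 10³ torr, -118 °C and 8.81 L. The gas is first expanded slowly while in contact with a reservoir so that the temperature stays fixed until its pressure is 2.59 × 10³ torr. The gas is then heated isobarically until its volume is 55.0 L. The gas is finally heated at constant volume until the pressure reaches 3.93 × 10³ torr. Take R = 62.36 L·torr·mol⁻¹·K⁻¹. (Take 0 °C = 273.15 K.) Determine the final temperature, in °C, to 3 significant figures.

T₄ ≈ 397 °C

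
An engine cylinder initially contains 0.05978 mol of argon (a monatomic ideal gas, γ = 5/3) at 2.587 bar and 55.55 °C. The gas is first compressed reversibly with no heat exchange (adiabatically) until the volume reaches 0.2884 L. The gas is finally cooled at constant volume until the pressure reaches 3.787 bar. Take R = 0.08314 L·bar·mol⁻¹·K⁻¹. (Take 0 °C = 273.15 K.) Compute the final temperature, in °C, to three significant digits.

Convert: T₁ = 328.7 K.
From PV = nRT: V₁ = nRT₁/P₁ = 0.6315 L.
Reversible adiabatic, γ = 5/3: T₂ = T₁·(V₁/V₂)^(γ−1) = 554.3 K; P₂ = P₁·(V₁/V₂)^γ = 9.552 bar.
V constant ⇒ P ∝ T: V₃ = V₂; T₃ = T₂·(P₃/P₂) = 219.7 K.

T₃ ≈ -53.4 °C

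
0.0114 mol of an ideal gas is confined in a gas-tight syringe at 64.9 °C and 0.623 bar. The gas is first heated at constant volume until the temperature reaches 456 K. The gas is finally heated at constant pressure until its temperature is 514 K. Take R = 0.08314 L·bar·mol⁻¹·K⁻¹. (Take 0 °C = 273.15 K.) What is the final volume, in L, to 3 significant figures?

Convert: T₁ = 338.0 K.
From PV = nRT: V₁ = nRT₁/P₁ = 0.5143 L.
Isochoric, so P/T is constant: V₂ = V₁; P₂ = P₁·(T₂/T₁) = 0.8404 bar.
Isobaric, so V/T is constant: P₃ = P₂; V₃ = V₂·(T₃/T₂) = 0.5797 L.

V₃ ≈ 0.580 L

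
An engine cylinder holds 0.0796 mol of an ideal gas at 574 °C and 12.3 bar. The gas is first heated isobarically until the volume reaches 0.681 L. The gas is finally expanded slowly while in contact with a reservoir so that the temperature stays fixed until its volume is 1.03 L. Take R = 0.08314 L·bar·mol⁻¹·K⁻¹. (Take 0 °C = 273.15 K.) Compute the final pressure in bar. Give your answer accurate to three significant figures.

Convert: T₁ = 847.1 K.
From PV = nRT: V₁ = nRT₁/P₁ = 0.4558 L.
P constant ⇒ V ∝ T: P₂ = P₁; T₂ = T₁·(V₂/V₁) = 1266 K.
T constant ⇒ Boyle's law P V = const: T₃ = T₂; P₃ = P₂·(V₂/V₃) = 8.132 bar.

P₃ ≈ 8.13 bar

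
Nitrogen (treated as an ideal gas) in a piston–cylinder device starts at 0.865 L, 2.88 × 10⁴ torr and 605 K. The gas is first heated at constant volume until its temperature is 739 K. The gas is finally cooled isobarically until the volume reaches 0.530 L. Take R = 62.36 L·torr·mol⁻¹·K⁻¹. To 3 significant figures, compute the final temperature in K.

T₃ ≈ 453 K

V constant ⇒ P ∝ T: V₂ = V₁; P₂ = P₁·(T₂/T₁) = 3.518e+04 torr.
Isobaric, so V/T is constant: P₃ = P₂; T₃ = T₂·(V₃/V₂) = 452.8 K.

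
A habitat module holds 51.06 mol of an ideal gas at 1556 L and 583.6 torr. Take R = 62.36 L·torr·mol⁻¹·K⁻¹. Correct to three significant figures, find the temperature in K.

T ≈ 285 K

PV = nRT ⇒ T = PV/(nR) = (583.6 × 1556) / (51.06 × 62.36)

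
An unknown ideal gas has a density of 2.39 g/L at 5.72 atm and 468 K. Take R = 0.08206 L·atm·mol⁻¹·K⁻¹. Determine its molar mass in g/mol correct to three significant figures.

M ≈ 16.0 g/mol

ρ = PM/(RT) ⇒ M = ρRT/P = (2.39 × 0.08206 × 468.0) / 5.72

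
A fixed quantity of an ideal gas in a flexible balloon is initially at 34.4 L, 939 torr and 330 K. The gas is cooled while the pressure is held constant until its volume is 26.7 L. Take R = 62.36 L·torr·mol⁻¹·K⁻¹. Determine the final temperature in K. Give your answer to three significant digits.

P constant ⇒ V ∝ T: P₂ = P₁; T₂ = T₁·(V₂/V₁) = 256.1 K.

T₂ ≈ 256 K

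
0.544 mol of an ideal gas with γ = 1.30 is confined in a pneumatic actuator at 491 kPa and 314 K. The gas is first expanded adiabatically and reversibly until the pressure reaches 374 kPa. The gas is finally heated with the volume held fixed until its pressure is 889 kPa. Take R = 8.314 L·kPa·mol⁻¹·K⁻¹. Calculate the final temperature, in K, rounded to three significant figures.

T₃ ≈ 701 K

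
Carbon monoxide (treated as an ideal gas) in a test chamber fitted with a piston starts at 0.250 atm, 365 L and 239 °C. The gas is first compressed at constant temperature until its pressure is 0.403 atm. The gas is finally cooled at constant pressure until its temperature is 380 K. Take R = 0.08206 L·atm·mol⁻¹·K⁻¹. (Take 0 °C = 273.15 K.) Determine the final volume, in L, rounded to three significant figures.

V₃ ≈ 168 L

Convert: T₁ = 512.1 K.
T constant ⇒ Boyle's law P V = const: T₂ = T₁; V₂ = V₁·(P₁/P₂) = 226.4 L.
Isobaric, so V/T is constant: P₃ = P₂; V₃ = V₂·(T₃/T₂) = 168.0 L.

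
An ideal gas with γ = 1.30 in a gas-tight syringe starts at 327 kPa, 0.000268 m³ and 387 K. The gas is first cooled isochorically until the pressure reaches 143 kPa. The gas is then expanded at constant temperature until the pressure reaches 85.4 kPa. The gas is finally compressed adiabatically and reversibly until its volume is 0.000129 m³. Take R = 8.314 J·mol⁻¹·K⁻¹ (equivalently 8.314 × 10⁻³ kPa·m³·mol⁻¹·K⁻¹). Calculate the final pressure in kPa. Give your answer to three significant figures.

P₄ ≈ 432 kPa

Isochoric, so P/T is constant: V₂ = V₁; T₂ = T₁·(P₂/P₁) = 169.2 K.
Isothermal, so P V is constant: T₃ = T₂; V₃ = V₂·(P₂/P₃) = 0.0004488 m³.
Adiabatic (γ = 1.30), T V^(γ−1) and P V^γ constant: T₄ = T₃·(V₃/V₄)^(γ−1) = 246.0 K; P₄ = P₃·(V₃/V₄)^γ = 431.8 kPa.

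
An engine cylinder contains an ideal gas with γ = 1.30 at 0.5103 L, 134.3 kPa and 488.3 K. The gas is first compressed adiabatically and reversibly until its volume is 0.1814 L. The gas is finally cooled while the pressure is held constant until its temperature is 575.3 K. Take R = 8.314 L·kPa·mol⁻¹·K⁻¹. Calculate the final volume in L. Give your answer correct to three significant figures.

V₃ ≈ 0.157 L

Adiabatic (γ = 1.30), T V^(γ−1) and P V^γ constant: T₂ = T₁·(V₁/V₂)^(γ−1) = 666.0 K; P₂ = P₁·(V₁/V₂)^γ = 515.3 kPa.
Isobaric, so V/T is constant: P₃ = P₂; V₃ = V₂·(T₃/T₂) = 0.1567 L.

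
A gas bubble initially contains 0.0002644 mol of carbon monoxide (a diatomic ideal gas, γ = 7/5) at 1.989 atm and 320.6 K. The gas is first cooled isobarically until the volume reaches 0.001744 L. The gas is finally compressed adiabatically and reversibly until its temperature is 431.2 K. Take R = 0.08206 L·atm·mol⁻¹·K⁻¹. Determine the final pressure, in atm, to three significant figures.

From PV = nRT: V₁ = nRT₁/P₁ = 0.003497 L.
P constant ⇒ V ∝ T: P₂ = P₁; T₂ = T₁·(V₂/V₁) = 159.9 K.
Adiabatic (γ = 7/5), T V^(γ−1) and P V^γ constant: P₃ = P₂·(T₃/T₂)^(γ/(γ−1)) = 64.08 atm; V₃ = V₂·(T₂/T₃)^(1/(γ−1)) = 0.0001460 L.

P₃ ≈ 64.1 atm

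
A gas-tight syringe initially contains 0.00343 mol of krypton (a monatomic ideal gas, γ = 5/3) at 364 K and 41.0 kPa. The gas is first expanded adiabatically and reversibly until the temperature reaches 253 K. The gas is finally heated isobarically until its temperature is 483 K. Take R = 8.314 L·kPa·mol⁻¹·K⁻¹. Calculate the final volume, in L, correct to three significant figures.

From PV = nRT: V₁ = nRT₁/P₁ = 0.2532 L.
Reversible adiabatic, γ = 5/3: P₂ = P₁·(T₂/T₁)^(γ/(γ−1)) = 16.51 kPa; V₂ = V₁·(T₁/T₂)^(1/(γ−1)) = 0.4369 L.
P constant ⇒ V ∝ T: P₃ = P₂; V₃ = V₂·(T₃/T₂) = 0.8341 L.

V₃ ≈ 0.834 L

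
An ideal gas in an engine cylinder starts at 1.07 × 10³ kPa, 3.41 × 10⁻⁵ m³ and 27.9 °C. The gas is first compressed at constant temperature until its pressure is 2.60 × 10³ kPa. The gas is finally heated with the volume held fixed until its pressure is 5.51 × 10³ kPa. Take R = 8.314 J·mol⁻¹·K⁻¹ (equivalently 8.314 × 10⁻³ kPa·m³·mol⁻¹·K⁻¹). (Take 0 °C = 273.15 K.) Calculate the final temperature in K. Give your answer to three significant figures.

T₃ ≈ 638 K

Convert: T₁ = 301.0 K.
Isothermal, so P V is constant: T₂ = T₁; V₂ = V₁·(P₁/P₂) = 1.403e-05 m³.
Isochoric, so P/T is constant: V₃ = V₂; T₃ = T₂·(P₃/P₂) = 638.0 K.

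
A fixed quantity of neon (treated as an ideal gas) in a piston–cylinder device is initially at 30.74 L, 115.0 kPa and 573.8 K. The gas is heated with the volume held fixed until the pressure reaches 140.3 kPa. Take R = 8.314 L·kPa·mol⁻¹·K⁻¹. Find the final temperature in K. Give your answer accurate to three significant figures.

T₂ ≈ 700 K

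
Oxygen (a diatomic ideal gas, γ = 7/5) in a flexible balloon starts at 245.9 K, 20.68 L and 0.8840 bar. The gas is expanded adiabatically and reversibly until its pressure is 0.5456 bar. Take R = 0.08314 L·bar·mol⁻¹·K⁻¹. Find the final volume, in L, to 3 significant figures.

V₂ ≈ 29.2 L

Adiabatic (γ = 7/5), T V^(γ−1) and P V^γ constant: T₂ = T₁·(P₂/P₁)^((γ−1)/γ) = 214.2 K; V₂ = V₁·(P₁/P₂)^(1/γ) = 29.19 L.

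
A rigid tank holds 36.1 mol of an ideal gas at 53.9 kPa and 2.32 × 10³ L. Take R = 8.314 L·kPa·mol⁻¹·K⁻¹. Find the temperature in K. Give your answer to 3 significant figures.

T ≈ 417 K

PV = nRT ⇒ T = PV/(nR) = (53.9 × 2.32e+03) / (36.1 × 8.314)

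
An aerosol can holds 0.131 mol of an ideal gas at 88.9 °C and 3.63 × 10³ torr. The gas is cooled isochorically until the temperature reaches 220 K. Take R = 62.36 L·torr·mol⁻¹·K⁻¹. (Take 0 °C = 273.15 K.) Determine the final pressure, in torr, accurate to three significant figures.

Convert: T₁ = 362.0 K.
From PV = nRT: V₁ = nRT₁/P₁ = 0.8148 L.
V constant ⇒ P ∝ T: V₂ = V₁; P₂ = P₁·(T₂/T₁) = 2206 torr.

P₂ ≈ 2.21e+03 torr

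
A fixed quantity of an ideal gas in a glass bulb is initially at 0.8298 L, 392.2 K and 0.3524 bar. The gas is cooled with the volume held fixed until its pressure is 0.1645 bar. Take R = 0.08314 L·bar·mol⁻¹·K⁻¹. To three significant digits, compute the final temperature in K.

V constant ⇒ P ∝ T: V₂ = V₁; T₂ = T₁·(P₂/P₁) = 183.1 K.

T₂ ≈ 183 K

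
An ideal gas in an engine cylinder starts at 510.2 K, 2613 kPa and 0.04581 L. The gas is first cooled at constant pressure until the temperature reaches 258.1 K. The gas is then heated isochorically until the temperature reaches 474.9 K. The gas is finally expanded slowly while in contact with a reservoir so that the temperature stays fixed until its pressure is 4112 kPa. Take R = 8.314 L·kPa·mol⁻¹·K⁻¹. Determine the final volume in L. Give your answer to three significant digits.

V₄ ≈ 0.0271 L

P constant ⇒ V ∝ T: P₂ = P₁; V₂ = V₁·(T₂/T₁) = 0.02317 L.
V constant ⇒ P ∝ T: V₃ = V₂; P₃ = P₂·(T₃/T₂) = 4808 kPa.
T constant ⇒ Boyle's law P V = const: T₄ = T₃; V₄ = V₃·(P₃/P₄) = 0.02710 L.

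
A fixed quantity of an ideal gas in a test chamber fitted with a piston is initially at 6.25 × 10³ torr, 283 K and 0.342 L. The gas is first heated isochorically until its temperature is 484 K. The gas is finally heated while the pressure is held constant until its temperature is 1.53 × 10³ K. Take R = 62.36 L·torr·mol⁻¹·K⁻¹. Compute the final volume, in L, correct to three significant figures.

Isochoric, so P/T is constant: V₂ = V₁; P₂ = P₁·(T₂/T₁) = 1.069e+04 torr.
Isobaric, so V/T is constant: P₃ = P₂; V₃ = V₂·(T₃/T₂) = 1.081 L.

V₃ ≈ 1.08 L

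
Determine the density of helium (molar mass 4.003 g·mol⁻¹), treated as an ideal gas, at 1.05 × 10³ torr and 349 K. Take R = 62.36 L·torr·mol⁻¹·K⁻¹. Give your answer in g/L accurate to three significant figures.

ρ = PM/(RT) = (1.05e+03 × 4.003) / (62.36 × 349.0)

ρ ≈ 0.193 g/L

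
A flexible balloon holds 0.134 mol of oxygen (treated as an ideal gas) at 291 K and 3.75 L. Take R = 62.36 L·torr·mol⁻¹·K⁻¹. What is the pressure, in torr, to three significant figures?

P ≈ 648 torr

PV = nRT ⇒ P = nRT/V = (0.134 × 62.36 × 291) / 3.75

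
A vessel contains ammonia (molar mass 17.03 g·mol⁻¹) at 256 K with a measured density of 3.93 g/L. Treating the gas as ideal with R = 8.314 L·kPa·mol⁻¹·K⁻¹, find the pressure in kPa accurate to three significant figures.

P ≈ 491 kPa

ρ = PM/(RT) ⇒ P = ρRT/M = (3.93 × 8.314 × 256.0) / 17.03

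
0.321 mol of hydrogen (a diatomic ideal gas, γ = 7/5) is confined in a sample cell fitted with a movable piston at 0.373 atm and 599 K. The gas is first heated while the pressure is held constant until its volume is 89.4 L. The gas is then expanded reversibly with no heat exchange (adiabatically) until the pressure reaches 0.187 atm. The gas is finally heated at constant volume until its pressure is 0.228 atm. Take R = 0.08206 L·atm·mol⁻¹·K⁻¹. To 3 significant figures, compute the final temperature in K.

From PV = nRT: V₁ = nRT₁/P₁ = 42.30 L.
P constant ⇒ V ∝ T: P₂ = P₁; T₂ = T₁·(V₂/V₁) = 1266 K.
Reversible adiabatic, γ = 7/5: T₃ = T₂·(P₃/P₂)^((γ−1)/γ) = 1039 K; V₃ = V₂·(P₂/P₃)^(1/γ) = 146.4 L.
Isochoric, so P/T is constant: V₄ = V₃; T₄ = T₃·(P₄/P₃) = 1267 K.

T₄ ≈ 1.27e+03 K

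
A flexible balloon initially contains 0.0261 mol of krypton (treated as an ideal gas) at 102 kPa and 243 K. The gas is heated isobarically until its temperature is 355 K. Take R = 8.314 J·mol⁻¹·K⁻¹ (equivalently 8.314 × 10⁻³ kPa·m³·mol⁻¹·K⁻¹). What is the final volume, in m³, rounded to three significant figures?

From PV = nRT: V₁ = nRT₁/P₁ = 0.0005170 m³.
Isobaric, so V/T is constant: P₂ = P₁; V₂ = V₁·(T₂/T₁) = 0.0007552 m³.

V₂ ≈ 0.000755 m³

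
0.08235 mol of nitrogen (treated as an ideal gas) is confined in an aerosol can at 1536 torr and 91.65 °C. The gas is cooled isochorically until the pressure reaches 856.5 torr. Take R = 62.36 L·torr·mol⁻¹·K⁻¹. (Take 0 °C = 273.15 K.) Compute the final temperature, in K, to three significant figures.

T₂ ≈ 203 K

Convert: T₁ = 364.8 K.
From PV = nRT: V₁ = nRT₁/P₁ = 1.220 L.
Isochoric, so P/T is constant: V₂ = V₁; T₂ = T₁·(P₂/P₁) = 203.4 K.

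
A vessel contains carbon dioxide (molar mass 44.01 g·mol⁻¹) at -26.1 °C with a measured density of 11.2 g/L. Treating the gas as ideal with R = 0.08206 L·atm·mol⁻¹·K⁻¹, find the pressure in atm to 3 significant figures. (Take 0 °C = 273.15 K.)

P ≈ 5.16 atm

ρ = PM/(RT) ⇒ P = ρRT/M = (11.2 × 0.08206 × 247.0) / 44.01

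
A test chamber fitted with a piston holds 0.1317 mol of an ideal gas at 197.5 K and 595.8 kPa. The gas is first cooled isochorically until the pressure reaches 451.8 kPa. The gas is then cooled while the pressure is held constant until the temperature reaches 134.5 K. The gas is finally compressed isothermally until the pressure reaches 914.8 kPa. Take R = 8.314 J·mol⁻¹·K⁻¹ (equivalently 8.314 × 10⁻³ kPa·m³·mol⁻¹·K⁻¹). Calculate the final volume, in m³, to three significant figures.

V₄ ≈ 0.000161 m³

From PV = nRT: V₁ = nRT₁/P₁ = 0.0003630 m³.
V constant ⇒ P ∝ T: V₂ = V₁; T₂ = T₁·(P₂/P₁) = 149.8 K.
Isobaric, so V/T is constant: P₃ = P₂; V₃ = V₂·(T₃/T₂) = 0.0003260 m³.
Isothermal, so P V is constant: T₄ = T₃; V₄ = V₃·(P₃/P₄) = 0.0001610 m³.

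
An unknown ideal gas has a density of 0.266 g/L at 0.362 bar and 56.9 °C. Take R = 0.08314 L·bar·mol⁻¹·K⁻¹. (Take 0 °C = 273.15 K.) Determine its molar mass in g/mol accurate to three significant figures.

M ≈ 20.2 g/mol

ρ = PM/(RT) ⇒ M = ρRT/P = (0.266 × 0.08314 × 330.0) / 0.362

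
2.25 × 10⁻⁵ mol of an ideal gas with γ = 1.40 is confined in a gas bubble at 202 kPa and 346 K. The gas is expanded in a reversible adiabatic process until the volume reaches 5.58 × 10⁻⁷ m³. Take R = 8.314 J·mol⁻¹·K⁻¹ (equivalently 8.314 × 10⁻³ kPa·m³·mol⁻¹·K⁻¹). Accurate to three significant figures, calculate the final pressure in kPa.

P₂ ≈ 92.9 kPa

From PV = nRT: V₁ = nRT₁/P₁ = 3.204e-07 m³.
Reversible adiabatic, γ = 1.40: T₂ = T₁·(V₁/V₂)^(γ−1) = 277.1 K; P₂ = P₁·(V₁/V₂)^γ = 92.91 kPa.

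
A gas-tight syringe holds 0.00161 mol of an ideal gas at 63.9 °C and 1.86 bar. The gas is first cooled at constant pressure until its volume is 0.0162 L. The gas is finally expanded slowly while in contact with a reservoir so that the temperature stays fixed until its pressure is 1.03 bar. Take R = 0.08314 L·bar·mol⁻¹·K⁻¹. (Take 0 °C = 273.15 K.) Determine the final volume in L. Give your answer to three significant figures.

Convert: T₁ = 337.0 K.
From PV = nRT: V₁ = nRT₁/P₁ = 0.02426 L.
P constant ⇒ V ∝ T: P₂ = P₁; T₂ = T₁·(V₂/V₁) = 225.1 K.
Isothermal, so P V is constant: T₃ = T₂; V₃ = V₂·(P₂/P₃) = 0.02925 L.

V₃ ≈ 0.0293 L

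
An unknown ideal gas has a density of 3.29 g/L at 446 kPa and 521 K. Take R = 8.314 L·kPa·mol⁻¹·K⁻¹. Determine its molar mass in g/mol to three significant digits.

M ≈ 32.0 g/mol

ρ = PM/(RT) ⇒ M = ρRT/P = (3.29 × 8.314 × 521.0) / 446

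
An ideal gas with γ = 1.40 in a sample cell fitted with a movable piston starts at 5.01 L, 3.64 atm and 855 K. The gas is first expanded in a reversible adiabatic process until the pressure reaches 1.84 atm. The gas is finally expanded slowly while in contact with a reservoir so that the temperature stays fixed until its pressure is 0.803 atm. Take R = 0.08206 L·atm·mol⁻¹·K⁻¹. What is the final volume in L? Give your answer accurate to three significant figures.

Reversible adiabatic, γ = 1.40: T₂ = T₁·(P₂/P₁)^((γ−1)/γ) = 703.6 K; V₂ = V₁·(P₁/P₂)^(1/γ) = 8.156 L.
T constant ⇒ Boyle's law P V = const: T₃ = T₂; V₃ = V₂·(P₂/P₃) = 18.69 L.

V₃ ≈ 18.7 L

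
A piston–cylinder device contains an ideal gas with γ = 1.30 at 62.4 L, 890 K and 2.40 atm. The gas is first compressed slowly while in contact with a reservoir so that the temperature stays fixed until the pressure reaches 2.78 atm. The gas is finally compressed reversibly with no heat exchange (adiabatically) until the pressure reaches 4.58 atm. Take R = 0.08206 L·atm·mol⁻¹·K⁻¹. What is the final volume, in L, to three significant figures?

V₃ ≈ 36.7 L

Isothermal, so P V is constant: T₂ = T₁; V₂ = V₁·(P₁/P₂) = 53.87 L.
Adiabatic (γ = 1.30), T V^(γ−1) and P V^γ constant: T₃ = T₂·(P₃/P₂)^((γ−1)/γ) = 998.7 K; V₃ = V₂·(P₂/P₃)^(1/γ) = 36.69 L.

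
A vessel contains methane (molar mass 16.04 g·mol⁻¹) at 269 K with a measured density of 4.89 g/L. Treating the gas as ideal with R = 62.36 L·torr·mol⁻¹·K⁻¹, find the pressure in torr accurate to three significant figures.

P ≈ 5.11e+03 torr

ρ = PM/(RT) ⇒ P = ρRT/M = (4.89 × 62.36 × 269.0) / 16.04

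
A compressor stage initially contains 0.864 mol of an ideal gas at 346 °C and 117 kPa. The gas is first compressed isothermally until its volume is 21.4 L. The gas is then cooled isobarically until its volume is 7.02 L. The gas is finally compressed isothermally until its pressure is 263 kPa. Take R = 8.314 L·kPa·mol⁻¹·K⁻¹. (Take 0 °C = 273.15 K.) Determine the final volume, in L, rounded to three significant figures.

V₄ ≈ 5.55 L

Convert: T₁ = 619.1 K.
From PV = nRT: V₁ = nRT₁/P₁ = 38.01 L.
Isothermal, so P V is constant: T₂ = T₁; P₂ = P₁·(V₁/V₂) = 207.8 kPa.
Isobaric, so V/T is constant: P₃ = P₂; T₃ = T₂·(V₃/V₂) = 203.1 K.
T constant ⇒ Boyle's law P V = const: T₄ = T₃; V₄ = V₃·(P₃/P₄) = 5.547 L.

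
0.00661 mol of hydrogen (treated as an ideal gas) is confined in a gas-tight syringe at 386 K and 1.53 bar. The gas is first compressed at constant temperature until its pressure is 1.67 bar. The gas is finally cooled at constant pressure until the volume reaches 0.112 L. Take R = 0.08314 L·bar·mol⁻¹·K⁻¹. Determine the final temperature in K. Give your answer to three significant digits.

From PV = nRT: V₁ = nRT₁/P₁ = 0.1386 L.
Isothermal, so P V is constant: T₂ = T₁; V₂ = V₁·(P₁/P₂) = 0.1270 L.
P constant ⇒ V ∝ T: P₃ = P₂; T₃ = T₂·(V₃/V₂) = 340.3 K.

T₃ ≈ 340 K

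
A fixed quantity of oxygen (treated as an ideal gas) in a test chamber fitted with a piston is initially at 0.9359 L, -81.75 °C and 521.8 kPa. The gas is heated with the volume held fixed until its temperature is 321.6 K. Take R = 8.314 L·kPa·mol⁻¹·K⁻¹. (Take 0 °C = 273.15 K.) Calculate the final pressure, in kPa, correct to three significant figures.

Convert: T₁ = 191.4 K.
V constant ⇒ P ∝ T: V₂ = V₁; P₂ = P₁·(T₂/T₁) = 876.8 kPa.

P₂ ≈ 877 kPa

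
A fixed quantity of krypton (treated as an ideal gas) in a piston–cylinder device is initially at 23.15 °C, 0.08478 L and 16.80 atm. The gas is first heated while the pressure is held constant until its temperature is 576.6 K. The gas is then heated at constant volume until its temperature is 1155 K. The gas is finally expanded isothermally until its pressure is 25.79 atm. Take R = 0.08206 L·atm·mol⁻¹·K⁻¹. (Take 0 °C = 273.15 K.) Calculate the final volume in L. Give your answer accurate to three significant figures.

Convert: T₁ = 296.3 K.
Isobaric, so V/T is constant: P₂ = P₁; V₂ = V₁·(T₂/T₁) = 0.1650 L.
V constant ⇒ P ∝ T: V₃ = V₂; P₃ = P₂·(T₃/T₂) = 33.65 atm.
T constant ⇒ Boyle's law P V = const: T₄ = T₃; V₄ = V₃·(P₃/P₄) = 0.2153 L.

V₄ ≈ 0.215 L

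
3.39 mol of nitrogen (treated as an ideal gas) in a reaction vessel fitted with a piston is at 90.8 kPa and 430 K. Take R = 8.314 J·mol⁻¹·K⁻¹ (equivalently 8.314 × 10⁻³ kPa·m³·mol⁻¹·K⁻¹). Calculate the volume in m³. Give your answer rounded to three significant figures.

V ≈ 0.133 m³

PV = nRT ⇒ V = nRT/P = (3.39 × 8.314 × 10⁻³ × 430) / 90.8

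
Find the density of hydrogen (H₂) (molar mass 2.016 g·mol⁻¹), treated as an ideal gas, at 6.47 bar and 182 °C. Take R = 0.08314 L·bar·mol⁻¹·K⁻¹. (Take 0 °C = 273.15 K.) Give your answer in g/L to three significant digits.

ρ = PM/(RT) = (6.47 × 2.016) / (0.08314 × 455.1)

ρ ≈ 0.345 g/L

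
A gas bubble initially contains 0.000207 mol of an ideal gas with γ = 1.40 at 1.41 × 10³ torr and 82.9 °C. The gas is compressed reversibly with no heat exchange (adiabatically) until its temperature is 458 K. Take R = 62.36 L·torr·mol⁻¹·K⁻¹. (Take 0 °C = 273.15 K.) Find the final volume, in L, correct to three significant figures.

Convert: T₁ = 356.0 K.
From PV = nRT: V₁ = nRT₁/P₁ = 0.003260 L.
Adiabatic (γ = 1.40), T V^(γ−1) and P V^γ constant: P₂ = P₁·(T₂/T₁)^(γ/(γ−1)) = 3404 torr; V₂ = V₁·(T₁/T₂)^(1/(γ−1)) = 0.001737 L.

V₂ ≈ 0.00174 L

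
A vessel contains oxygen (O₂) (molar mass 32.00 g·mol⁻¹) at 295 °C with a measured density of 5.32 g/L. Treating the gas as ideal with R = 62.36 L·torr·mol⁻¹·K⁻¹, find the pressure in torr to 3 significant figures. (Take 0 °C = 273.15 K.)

ρ = PM/(RT) ⇒ P = ρRT/M = (5.32 × 62.36 × 568.1) / 32.00

P ≈ 5.89e+03 torr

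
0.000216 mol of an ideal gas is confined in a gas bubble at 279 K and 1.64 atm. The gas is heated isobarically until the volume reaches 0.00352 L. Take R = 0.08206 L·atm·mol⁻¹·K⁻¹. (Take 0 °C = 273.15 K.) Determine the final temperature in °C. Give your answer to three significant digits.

From PV = nRT: V₁ = nRT₁/P₁ = 0.003015 L.
P constant ⇒ V ∝ T: P₂ = P₁; T₂ = T₁·(V₂/V₁) = 325.7 K.

T₂ ≈ 52.5 °C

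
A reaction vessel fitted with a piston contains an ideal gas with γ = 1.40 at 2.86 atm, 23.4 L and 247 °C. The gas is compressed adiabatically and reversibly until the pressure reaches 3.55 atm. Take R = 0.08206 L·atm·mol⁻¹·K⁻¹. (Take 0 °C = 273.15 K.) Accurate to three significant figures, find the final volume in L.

V₂ ≈ 20.1 L

Convert: T₁ = 520.1 K.
Reversible adiabatic, γ = 1.40: T₂ = T₁·(P₂/P₁)^((γ−1)/γ) = 553.3 K; V₂ = V₁·(P₁/P₂)^(1/γ) = 20.05 L.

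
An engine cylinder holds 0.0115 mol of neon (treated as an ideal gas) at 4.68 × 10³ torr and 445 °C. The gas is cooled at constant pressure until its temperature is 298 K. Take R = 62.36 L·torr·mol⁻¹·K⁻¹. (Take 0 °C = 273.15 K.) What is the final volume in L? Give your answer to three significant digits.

V₂ ≈ 0.0457 L

Convert: T₁ = 718.1 K.
From PV = nRT: V₁ = nRT₁/P₁ = 0.1100 L.
Isobaric, so V/T is constant: P₂ = P₁; V₂ = V₁·(T₂/T₁) = 0.04566 L.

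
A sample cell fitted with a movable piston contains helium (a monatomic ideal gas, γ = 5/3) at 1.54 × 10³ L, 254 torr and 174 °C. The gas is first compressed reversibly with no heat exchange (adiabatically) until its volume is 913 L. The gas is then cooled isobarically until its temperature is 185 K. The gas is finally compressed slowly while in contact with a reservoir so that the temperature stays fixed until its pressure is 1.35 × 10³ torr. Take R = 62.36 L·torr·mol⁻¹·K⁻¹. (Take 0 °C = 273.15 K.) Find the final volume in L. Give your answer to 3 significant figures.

V₄ ≈ 120 L

Convert: T₁ = 447.1 K.
Reversible adiabatic, γ = 5/3: T₂ = T₁·(V₁/V₂)^(γ−1) = 633.6 K; P₂ = P₁·(V₁/V₂)^γ = 607.1 torr.
Isobaric, so V/T is constant: P₃ = P₂; V₃ = V₂·(T₃/T₂) = 266.6 L.
Isothermal, so P V is constant: T₄ = T₃; V₄ = V₃·(P₃/P₄) = 119.9 L.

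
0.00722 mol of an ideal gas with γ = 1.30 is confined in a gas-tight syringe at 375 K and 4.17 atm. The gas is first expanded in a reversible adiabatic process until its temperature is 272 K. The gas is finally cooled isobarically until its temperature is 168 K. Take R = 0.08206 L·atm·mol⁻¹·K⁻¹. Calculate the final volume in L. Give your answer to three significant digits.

V₃ ≈ 0.0960 L

From PV = nRT: V₁ = nRT₁/P₁ = 0.05328 L.
Reversible adiabatic, γ = 1.30: P₂ = P₁·(T₂/T₁)^(γ/(γ−1)) = 1.037 atm; V₂ = V₁·(T₁/T₂)^(1/(γ−1)) = 0.1554 L.
Isobaric, so V/T is constant: P₃ = P₂; V₃ = V₂·(T₃/T₂) = 0.09598 L.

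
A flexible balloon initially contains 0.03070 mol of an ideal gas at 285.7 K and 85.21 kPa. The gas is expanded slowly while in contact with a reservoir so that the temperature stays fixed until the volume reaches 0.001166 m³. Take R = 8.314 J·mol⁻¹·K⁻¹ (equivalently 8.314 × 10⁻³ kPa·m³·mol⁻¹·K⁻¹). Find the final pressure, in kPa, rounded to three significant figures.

P₂ ≈ 62.5 kPa

From PV = nRT: V₁ = nRT₁/P₁ = 0.0008558 m³.
T constant ⇒ Boyle's law P V = const: T₂ = T₁; P₂ = P₁·(V₁/V₂) = 62.54 kPa.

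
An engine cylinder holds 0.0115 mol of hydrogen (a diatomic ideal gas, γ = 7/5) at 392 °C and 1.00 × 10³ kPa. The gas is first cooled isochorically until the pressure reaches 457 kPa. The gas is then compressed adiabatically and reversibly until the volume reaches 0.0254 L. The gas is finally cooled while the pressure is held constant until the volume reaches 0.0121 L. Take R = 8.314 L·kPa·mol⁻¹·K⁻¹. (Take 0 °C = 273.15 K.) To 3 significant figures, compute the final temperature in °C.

T₄ ≈ -64.1 °C

Convert: T₁ = 665.1 K.
From PV = nRT: V₁ = nRT₁/P₁ = 0.06360 L.
Isochoric, so P/T is constant: V₂ = V₁; T₂ = T₁·(P₂/P₁) = 304.0 K.
Adiabatic (γ = 7/5), T V^(γ−1) and P V^γ constant: T₃ = T₂·(V₂/V₃)^(γ−1) = 438.8 K; P₃ = P₂·(V₂/V₃)^γ = 1652 kPa.
P constant ⇒ V ∝ T: P₄ = P₃; T₄ = T₃·(V₄/V₃) = 209.0 K.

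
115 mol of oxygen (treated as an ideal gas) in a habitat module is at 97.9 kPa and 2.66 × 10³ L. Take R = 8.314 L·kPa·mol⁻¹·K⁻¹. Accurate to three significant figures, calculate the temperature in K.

T ≈ 272 K

PV = nRT ⇒ T = PV/(nR) = (97.9 × 2.66e+03) / (115 × 8.314)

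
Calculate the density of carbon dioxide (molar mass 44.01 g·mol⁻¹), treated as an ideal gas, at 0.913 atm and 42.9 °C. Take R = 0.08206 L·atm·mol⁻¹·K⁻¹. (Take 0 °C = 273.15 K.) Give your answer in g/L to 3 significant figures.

ρ = PM/(RT) = (0.913 × 44.01) / (0.08206 × 316.0)

ρ ≈ 1.55 g/L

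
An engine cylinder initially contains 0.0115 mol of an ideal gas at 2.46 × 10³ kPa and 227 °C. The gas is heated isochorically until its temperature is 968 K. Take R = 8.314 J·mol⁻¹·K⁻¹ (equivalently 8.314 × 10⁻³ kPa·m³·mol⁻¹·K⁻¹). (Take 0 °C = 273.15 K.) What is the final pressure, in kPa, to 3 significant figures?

Convert: T₁ = 500.1 K.
From PV = nRT: V₁ = nRT₁/P₁ = 1.944e-05 m³.
V constant ⇒ P ∝ T: V₂ = V₁; P₂ = P₁·(T₂/T₁) = 4761 kPa.

P₂ ≈ 4.76e+03 kPa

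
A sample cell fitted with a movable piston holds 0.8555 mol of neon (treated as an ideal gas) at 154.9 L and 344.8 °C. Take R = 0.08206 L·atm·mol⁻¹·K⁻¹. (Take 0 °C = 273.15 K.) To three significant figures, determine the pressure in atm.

P ≈ 0.280 atm

Convert: T = 617.95 K.
PV = nRT ⇒ P = nRT/V = (0.8555 × 0.08206 × 617.95) / 154.9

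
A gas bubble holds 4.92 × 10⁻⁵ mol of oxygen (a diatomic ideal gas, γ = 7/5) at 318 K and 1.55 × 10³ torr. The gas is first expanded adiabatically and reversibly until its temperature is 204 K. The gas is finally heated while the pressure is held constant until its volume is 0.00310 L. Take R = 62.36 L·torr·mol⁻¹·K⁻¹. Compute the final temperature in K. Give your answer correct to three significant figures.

From PV = nRT: V₁ = nRT₁/P₁ = 0.0006295 L.
Adiabatic (γ = 7/5), T V^(γ−1) and P V^γ constant: P₂ = P₁·(T₂/T₁)^(γ/(γ−1)) = 327.7 torr; V₂ = V₁·(T₁/T₂)^(1/(γ−1)) = 0.001910 L.
Isobaric, so V/T is constant: P₃ = P₂; T₃ = T₂·(V₃/V₂) = 331.2 K.

T₃ ≈ 331 K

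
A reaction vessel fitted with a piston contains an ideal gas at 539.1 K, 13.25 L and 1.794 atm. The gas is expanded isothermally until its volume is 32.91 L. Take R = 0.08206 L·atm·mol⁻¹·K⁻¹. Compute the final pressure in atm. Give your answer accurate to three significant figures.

P₂ ≈ 0.722 atm

Isothermal, so P V is constant: T₂ = T₁; P₂ = P₁·(V₁/V₂) = 0.7223 atm.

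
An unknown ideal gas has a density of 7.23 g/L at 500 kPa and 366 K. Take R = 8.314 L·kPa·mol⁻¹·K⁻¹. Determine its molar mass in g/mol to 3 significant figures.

ρ = PM/(RT) ⇒ M = ρRT/P = (7.23 × 8.314 × 366.0) / 500

M ≈ 44.0 g/mol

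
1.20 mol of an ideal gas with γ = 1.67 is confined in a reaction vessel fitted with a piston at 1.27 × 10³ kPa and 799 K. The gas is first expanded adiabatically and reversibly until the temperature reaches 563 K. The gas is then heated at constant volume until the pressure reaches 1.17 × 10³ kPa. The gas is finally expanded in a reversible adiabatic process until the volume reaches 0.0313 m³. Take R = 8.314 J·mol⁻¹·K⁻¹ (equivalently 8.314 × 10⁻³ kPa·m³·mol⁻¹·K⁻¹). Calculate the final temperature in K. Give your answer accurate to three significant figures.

From PV = nRT: V₁ = nRT₁/P₁ = 0.006277 m³.
Adiabatic (γ = 1.67), T V^(γ−1) and P V^γ constant: P₂ = P₁·(T₂/T₁)^(γ/(γ−1)) = 530.7 kPa; V₂ = V₁·(T₁/T₂)^(1/(γ−1)) = 0.01058 m³.
Isochoric, so P/T is constant: V₃ = V₂; T₃ = T₂·(P₃/P₂) = 1241 K.
Adiabatic (γ = 1.67), T V^(γ−1) and P V^γ constant: T₄ = T₃·(V₃/V₄)^(γ−1) = 600.3 K; P₄ = P₃·(V₃/V₄)^γ = 191.3 kPa.

T₄ ≈ 600 K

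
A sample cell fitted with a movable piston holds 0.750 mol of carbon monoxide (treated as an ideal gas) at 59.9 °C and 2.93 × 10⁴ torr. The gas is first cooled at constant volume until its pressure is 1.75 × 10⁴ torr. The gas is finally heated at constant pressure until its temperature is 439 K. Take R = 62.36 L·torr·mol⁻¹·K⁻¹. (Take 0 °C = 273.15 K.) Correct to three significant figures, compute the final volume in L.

V₃ ≈ 1.17 L

Convert: T₁ = 333.0 K.
From PV = nRT: V₁ = nRT₁/P₁ = 0.5316 L.
V constant ⇒ P ∝ T: V₂ = V₁; T₂ = T₁·(P₂/P₁) = 198.9 K.
Isobaric, so V/T is constant: P₃ = P₂; V₃ = V₂·(T₃/T₂) = 1.173 L.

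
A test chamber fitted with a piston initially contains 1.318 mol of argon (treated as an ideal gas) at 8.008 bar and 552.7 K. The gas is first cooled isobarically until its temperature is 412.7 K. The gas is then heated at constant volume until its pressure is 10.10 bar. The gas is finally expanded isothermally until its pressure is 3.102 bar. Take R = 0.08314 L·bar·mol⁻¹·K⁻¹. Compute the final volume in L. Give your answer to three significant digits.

V₄ ≈ 18.4 L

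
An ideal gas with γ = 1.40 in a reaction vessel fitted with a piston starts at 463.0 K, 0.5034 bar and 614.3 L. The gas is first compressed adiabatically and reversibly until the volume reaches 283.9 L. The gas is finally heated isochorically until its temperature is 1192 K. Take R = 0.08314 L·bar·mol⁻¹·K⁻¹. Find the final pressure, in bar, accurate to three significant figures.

P₃ ≈ 2.80 bar

Adiabatic (γ = 1.40), T V^(γ−1) and P V^γ constant: T₂ = T₁·(V₁/V₂)^(γ−1) = 630.5 K; P₂ = P₁·(V₁/V₂)^γ = 1.483 bar.
Isochoric, so P/T is constant: V₃ = V₂; P₃ = P₂·(T₃/T₂) = 2.804 bar.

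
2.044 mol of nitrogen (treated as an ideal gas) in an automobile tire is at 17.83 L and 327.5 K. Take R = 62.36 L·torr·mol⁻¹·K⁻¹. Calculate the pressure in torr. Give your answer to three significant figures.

P ≈ 2.34e+03 torr

PV = nRT ⇒ P = nRT/V = (2.044 × 62.36 × 327.5) / 17.83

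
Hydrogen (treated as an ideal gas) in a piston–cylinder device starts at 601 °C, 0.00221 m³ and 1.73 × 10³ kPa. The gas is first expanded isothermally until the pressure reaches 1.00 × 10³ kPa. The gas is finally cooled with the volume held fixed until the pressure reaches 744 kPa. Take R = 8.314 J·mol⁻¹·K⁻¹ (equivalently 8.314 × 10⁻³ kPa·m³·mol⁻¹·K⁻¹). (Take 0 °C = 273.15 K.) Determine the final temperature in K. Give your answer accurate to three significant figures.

T₃ ≈ 650 K

Convert: T₁ = 874.1 K.
Isothermal, so P V is constant: T₂ = T₁; V₂ = V₁·(P₁/P₂) = 0.003823 m³.
V constant ⇒ P ∝ T: V₃ = V₂; T₃ = T₂·(P₃/P₂) = 650.4 K.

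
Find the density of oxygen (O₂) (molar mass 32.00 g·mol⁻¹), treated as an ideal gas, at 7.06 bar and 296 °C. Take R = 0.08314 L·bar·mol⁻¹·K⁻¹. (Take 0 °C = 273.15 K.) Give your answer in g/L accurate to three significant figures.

ρ = PM/(RT) = (7.06 × 32.00) / (0.08314 × 569.1)

ρ ≈ 4.77 g/L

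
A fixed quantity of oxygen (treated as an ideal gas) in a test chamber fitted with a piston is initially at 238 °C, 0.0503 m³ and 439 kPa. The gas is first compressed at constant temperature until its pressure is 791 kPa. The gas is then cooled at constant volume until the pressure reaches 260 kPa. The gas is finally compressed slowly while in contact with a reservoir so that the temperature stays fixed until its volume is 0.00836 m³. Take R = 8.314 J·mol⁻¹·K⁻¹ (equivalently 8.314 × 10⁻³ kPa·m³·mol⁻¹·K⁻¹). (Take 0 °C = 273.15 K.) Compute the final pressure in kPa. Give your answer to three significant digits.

P₄ ≈ 868 kPa

Convert: T₁ = 511.1 K.
T constant ⇒ Boyle's law P V = const: T₂ = T₁; V₂ = V₁·(P₁/P₂) = 0.02792 m³.
Isochoric, so P/T is constant: V₃ = V₂; T₃ = T₂·(P₃/P₂) = 168.0 K.
T constant ⇒ Boyle's law P V = const: T₄ = T₃; P₄ = P₃·(V₃/V₄) = 868.2 kPa.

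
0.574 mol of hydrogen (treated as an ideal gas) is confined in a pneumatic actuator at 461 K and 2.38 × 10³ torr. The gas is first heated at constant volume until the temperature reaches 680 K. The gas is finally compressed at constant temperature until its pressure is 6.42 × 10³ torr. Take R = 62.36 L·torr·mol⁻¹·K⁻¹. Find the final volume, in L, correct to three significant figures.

From PV = nRT: V₁ = nRT₁/P₁ = 6.933 L.
V constant ⇒ P ∝ T: V₂ = V₁; P₂ = P₁·(T₂/T₁) = 3511 torr.
Isothermal, so P V is constant: T₃ = T₂; V₃ = V₂·(P₂/P₃) = 3.791 L.

V₃ ≈ 3.79 L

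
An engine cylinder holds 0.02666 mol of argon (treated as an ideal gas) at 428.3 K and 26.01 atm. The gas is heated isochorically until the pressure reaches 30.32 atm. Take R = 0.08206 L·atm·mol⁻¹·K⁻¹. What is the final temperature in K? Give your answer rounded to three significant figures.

From PV = nRT: V₁ = nRT₁/P₁ = 0.03602 L.
Isochoric, so P/T is constant: V₂ = V₁; T₂ = T₁·(P₂/P₁) = 499.3 K.

T₂ ≈ 499 K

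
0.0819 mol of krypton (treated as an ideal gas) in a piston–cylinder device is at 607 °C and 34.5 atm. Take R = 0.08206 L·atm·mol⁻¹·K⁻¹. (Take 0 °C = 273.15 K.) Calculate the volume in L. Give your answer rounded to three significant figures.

V ≈ 0.171 L

Convert: T = 880.15 K.
PV = nRT ⇒ V = nRT/P = (0.0819 × 0.08206 × 880.15) / 34.5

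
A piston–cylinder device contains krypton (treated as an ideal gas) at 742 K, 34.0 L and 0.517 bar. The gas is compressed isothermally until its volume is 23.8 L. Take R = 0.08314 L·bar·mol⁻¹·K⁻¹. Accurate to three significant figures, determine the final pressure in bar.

P₂ ≈ 0.739 bar

T constant ⇒ Boyle's law P V = const: T₂ = T₁; P₂ = P₁·(V₁/V₂) = 0.7386 bar.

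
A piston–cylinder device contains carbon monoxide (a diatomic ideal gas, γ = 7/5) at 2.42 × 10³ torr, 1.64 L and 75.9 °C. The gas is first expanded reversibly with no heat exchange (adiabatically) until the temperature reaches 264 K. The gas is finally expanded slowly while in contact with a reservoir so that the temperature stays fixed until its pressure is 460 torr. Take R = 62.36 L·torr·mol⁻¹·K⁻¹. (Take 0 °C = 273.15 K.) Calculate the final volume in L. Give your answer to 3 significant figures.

V₃ ≈ 6.53 L

Convert: T₁ = 349.0 K.
Reversible adiabatic, γ = 7/5: P₂ = P₁·(T₂/T₁)^(γ/(γ−1)) = 910.6 torr; V₂ = V₁·(T₁/T₂)^(1/(γ−1)) = 3.297 L.
Isothermal, so P V is constant: T₃ = T₂; V₃ = V₂·(P₂/P₃) = 6.526 L.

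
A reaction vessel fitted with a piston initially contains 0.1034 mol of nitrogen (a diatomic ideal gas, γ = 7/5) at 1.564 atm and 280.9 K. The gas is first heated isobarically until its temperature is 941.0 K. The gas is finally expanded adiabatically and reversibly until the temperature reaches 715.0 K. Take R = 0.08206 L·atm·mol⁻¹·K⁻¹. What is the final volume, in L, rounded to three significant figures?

From PV = nRT: V₁ = nRT₁/P₁ = 1.524 L.
P constant ⇒ V ∝ T: P₂ = P₁; V₂ = V₁·(T₂/T₁) = 5.105 L.
Adiabatic (γ = 7/5), T V^(γ−1) and P V^γ constant: P₃ = P₂·(T₃/T₂)^(γ/(γ−1)) = 0.5981 atm; V₃ = V₂·(T₂/T₃)^(1/(γ−1)) = 10.14 L.

V₃ ≈ 10.1 L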